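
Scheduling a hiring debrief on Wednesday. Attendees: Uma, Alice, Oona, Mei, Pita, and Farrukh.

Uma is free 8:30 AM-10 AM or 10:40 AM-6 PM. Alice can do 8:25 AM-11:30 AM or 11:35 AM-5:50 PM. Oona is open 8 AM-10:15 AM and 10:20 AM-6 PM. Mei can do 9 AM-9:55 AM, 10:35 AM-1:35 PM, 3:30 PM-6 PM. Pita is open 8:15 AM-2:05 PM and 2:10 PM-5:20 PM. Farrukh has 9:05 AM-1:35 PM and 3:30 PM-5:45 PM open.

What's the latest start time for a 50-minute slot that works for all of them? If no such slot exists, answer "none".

16:30

Uma ∩ Alice: 08:30-10:00, 10:40-11:30, 11:35-17:50.
Uma ∩ Alice ∩ Oona: 08:30-10:00, 10:40-11:30, 11:35-17:50.
Uma ∩ Alice ∩ Oona ∩ Mei: 09:00-09:55, 10:40-11:30, 11:35-13:35, 15:30-17:50.
Uma ∩ Alice ∩ Oona ∩ Mei ∩ Pita: 09:00-09:55, 10:40-11:30, 11:35-13:35, 15:30-17:20.
Uma ∩ Alice ∩ Oona ∩ Mei ∩ Pita ∩ Farrukh: 09:05-09:55, 10:40-11:30, 11:35-13:35, 15:30-17:20.
Those are the intersection windows.
The last common window of at least 50 minutes is 15:30-17:20; a 50-minute meeting can start as late as 16:30 and still end by 17:20.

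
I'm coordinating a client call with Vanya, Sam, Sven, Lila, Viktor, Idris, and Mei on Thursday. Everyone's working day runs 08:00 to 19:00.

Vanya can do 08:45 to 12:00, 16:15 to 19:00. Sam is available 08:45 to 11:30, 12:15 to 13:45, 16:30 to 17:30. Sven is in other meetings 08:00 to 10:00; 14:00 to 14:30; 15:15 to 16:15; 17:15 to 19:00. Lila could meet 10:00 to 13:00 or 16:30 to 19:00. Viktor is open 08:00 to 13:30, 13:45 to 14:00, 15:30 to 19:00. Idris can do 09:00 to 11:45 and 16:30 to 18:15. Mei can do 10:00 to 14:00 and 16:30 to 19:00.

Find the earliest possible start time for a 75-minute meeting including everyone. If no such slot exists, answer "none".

Vanya free: 08:45-12:00, 16:15-19:00.
Sam free: 08:45-11:30, 12:15-13:45, 16:30-17:30.
Sven free: 10:00-14:00, 14:30-15:15, 16:15-17:15 (invert busy blocks within the working day).
Lila free: 10:00-13:00, 16:30-19:00.
Viktor free: 08:00-13:30, 13:45-14:00, 15:30-19:00.
Idris free: 09:00-11:45, 16:30-18:15.
Mei free: 10:00-14:00, 16:30-19:00.
Vanya ∩ Sam: 08:45-11:30, 16:30-17:30.
Vanya ∩ Sam ∩ Sven: 10:00-11:30, 16:30-17:15.
Vanya ∩ Sam ∩ Sven ∩ Lila: 10:00-11:30, 16:30-17:15.
Vanya ∩ Sam ∩ Sven ∩ Lila ∩ Viktor: 10:00-11:30, 16:30-17:15.
Vanya ∩ Sam ∩ Sven ∩ Lila ∩ Viktor ∩ Idris: 10:00-11:30, 16:30-17:15.
Vanya ∩ Sam ∩ Sven ∩ Lila ∩ Viktor ∩ Idris ∩ Mei: 10:00-11:30, 16:30-17:15.
So the common availability across everyone is 10:00-11:30, 16:30-17:15.
The first common window of at least 75 minutes is 10:00-11:30, so the earliest start is 10:00.

10:00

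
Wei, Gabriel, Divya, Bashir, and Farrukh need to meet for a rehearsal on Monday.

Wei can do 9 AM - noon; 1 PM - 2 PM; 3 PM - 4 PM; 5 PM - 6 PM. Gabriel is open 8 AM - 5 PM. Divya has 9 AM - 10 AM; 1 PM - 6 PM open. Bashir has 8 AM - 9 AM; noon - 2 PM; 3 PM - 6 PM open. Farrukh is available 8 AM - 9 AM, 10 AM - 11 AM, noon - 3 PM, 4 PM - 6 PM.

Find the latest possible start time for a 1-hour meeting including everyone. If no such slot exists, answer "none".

13:00

Wei ∩ Gabriel: 09:00-12:00, 13:00-14:00, 15:00-16:00.
Wei ∩ Gabriel ∩ Divya: 09:00-10:00, 13:00-14:00, 15:00-16:00.
Wei ∩ Gabriel ∩ Divya ∩ Bashir: 13:00-14:00, 15:00-16:00.
Wei ∩ Gabriel ∩ Divya ∩ Bashir ∩ Farrukh: 13:00-14:00.
So the common availability across everyone is 13:00-14:00.
The last common window of at least 60 minutes is 13:00-14:00; a 60-minute meeting can start as late as 13:00 and still end by 14:00.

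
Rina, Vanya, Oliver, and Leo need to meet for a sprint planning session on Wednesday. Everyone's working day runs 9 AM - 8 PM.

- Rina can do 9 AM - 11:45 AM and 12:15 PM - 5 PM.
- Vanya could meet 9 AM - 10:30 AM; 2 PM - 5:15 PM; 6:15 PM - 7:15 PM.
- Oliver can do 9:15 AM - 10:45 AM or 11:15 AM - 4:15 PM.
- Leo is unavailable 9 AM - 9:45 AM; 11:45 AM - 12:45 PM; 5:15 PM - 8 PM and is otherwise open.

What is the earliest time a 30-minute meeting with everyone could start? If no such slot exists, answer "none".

Rina free: 09:00-11:45, 12:15-17:00.
Vanya free: 09:00-10:30, 14:00-17:15, 18:15-19:15.
Oliver free: 09:15-10:45, 11:15-16:15.
Leo free: 09:45-11:45, 12:45-17:15 (invert busy blocks within the working day).
Rina ∩ Vanya: 09:00-10:30, 14:00-17:00.
Rina ∩ Vanya ∩ Oliver: 09:15-10:30, 14:00-16:15.
Rina ∩ Vanya ∩ Oliver ∩ Leo: 09:45-10:30, 14:00-16:15.
The first common window of at least 30 minutes is 09:45-10:30, so the earliest start is 09:45.

09:45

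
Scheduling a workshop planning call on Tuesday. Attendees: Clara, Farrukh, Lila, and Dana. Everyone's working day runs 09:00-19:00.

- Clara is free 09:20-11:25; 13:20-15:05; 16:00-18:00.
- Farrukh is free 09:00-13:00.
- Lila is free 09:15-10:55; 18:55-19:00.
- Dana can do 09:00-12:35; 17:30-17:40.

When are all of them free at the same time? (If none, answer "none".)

09:20-10:55

Clara ∩ Farrukh: 09:20-11:25.
Clara ∩ Farrukh ∩ Lila: 09:20-10:55.
Clara ∩ Farrukh ∩ Lila ∩ Dana: 09:20-10:55.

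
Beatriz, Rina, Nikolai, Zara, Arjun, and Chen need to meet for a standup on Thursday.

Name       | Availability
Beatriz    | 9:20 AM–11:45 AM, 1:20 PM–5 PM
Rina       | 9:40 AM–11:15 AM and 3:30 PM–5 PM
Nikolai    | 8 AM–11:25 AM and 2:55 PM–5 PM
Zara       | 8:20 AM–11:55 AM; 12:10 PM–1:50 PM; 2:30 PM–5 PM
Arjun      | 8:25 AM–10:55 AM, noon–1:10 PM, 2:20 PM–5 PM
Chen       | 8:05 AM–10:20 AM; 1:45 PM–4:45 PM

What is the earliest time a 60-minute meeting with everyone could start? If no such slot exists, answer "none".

15:30

Beatriz ∩ Rina: 09:40-11:15, 15:30-17:00.
Beatriz ∩ Rina ∩ Nikolai: 09:40-11:15, 15:30-17:00.
Beatriz ∩ Rina ∩ Nikolai ∩ Zara: 09:40-11:15, 15:30-17:00.
Beatriz ∩ Rina ∩ Nikolai ∩ Zara ∩ Arjun: 09:40-10:55, 15:30-17:00.
Beatriz ∩ Rina ∩ Nikolai ∩ Zara ∩ Arjun ∩ Chen: 09:40-10:20, 15:30-16:45.
The first common window of at least 60 minutes is 15:30-16:45, so the earliest start is 15:30.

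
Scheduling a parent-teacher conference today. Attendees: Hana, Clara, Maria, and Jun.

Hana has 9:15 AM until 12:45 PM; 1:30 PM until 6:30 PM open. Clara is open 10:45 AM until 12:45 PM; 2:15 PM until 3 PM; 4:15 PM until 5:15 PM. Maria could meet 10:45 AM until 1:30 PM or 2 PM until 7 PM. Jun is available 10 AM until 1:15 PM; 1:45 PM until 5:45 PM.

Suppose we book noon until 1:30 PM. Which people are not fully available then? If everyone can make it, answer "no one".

Hana: not fully free for 12:00-13:30. Clara: not fully free for 12:00-13:30. Maria: free for 12:00-13:30. Jun: not fully free for 12:00-13:30.

Clara, Hana, Jun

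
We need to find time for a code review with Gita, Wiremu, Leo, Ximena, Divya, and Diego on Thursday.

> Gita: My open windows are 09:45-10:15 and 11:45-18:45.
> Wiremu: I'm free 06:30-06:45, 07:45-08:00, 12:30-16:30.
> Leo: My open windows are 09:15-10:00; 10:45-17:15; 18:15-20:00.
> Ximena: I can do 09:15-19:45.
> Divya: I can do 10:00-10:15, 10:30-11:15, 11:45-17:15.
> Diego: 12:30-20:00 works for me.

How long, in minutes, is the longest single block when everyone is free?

Gita ∩ Wiremu: 12:30-16:30.
Gita ∩ Wiremu ∩ Leo: 12:30-16:30.
Gita ∩ Wiremu ∩ Leo ∩ Ximena: 12:30-16:30.
Gita ∩ Wiremu ∩ Leo ∩ Ximena ∩ Divya: 12:30-16:30.
Gita ∩ Wiremu ∩ Leo ∩ Ximena ∩ Divya ∩ Diego: 12:30-16:30.
Those are the intersection windows.
The longest is 12:30-16:30 at 240 minutes.

240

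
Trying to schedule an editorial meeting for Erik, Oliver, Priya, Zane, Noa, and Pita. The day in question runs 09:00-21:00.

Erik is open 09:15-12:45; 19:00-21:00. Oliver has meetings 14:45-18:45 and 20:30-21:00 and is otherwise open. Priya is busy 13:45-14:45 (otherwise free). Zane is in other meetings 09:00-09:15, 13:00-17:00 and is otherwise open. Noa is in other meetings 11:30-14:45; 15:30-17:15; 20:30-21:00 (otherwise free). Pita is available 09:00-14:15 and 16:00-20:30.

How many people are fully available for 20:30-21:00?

Erik free: 09:15-12:45, 19:00-21:00.
Oliver free: 09:00-14:45, 18:45-20:30 (invert busy blocks within the working day).
Priya free: 09:00-13:45, 14:45-21:00 (invert busy blocks within the working day).
Zane free: 09:15-13:00, 17:00-21:00 (invert busy blocks within the working day).
Noa free: 09:00-11:30, 14:45-15:30, 17:15-20:30 (invert busy blocks within the working day).
Pita free: 09:00-14:15, 16:00-20:30.
Erik, Priya, and Zane can make the full 20:30-21:00 slot — that's 3.

3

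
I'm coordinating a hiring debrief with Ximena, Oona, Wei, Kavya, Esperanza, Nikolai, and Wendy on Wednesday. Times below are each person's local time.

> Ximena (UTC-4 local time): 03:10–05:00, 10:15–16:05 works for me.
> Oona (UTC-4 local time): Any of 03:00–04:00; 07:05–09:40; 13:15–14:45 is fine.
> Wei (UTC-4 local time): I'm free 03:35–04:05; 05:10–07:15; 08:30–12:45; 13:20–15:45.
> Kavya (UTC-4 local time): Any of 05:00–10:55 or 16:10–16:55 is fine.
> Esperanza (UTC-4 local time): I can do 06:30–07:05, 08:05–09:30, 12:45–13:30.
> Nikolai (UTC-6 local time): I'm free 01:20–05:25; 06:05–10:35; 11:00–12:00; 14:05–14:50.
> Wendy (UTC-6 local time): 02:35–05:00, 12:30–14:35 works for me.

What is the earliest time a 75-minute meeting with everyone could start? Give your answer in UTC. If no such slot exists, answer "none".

none

Ximena in UTC: 07:10-09:00, 14:15-20:05 (add 4h to convert from UTC-4).
Oona in UTC: 07:00-08:00, 11:05-13:40, 17:15-18:45 (add 4h to convert from UTC-4).
Wei in UTC: 07:35-08:05, 09:10-11:15, 12:30-16:45, 17:20-19:45 (add 4h to convert from UTC-4).
Kavya in UTC: 09:00-14:55, 20:10-20:55 (add 4h to convert from UTC-4).
Esperanza in UTC: 10:30-11:05, 12:05-13:30, 16:45-17:30 (add 4h to convert from UTC-4).
Nikolai in UTC: 07:20-11:25, 12:05-16:35, 17:00-18:00, 20:05-20:50 (add 6h to convert from UTC-6).
Wendy in UTC: 08:35-11:00, 18:30-20:35 (add 6h to convert from UTC-6).
Ximena ∩ Oona: 07:10-08:00, 17:15-18:45.
Ximena ∩ Oona ∩ Wei: 07:35-08:00, 17:20-18:45.
Ximena ∩ Oona ∩ Wei ∩ Kavya: ∅.
Ximena ∩ Oona ∩ Wei ∩ Kavya ∩ Esperanza: ∅.
Ximena ∩ Oona ∩ Wei ∩ Kavya ∩ Esperanza ∩ Nikolai: ∅.
Ximena ∩ Oona ∩ Wei ∩ Kavya ∩ Esperanza ∩ Nikolai ∩ Wendy: ∅.
There is no time when everyone is free.
No common window is at least 75 minutes long.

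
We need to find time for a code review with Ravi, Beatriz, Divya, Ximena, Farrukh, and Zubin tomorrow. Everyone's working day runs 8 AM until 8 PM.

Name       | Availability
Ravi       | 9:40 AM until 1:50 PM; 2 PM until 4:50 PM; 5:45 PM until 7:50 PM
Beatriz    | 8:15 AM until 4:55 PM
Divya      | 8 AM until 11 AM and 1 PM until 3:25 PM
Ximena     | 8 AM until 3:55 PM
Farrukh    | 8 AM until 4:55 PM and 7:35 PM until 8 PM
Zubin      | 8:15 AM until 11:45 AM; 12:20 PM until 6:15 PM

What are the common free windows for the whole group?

09:40-11:00, 13:00-13:50, 14:00-15:25

Ravi ∩ Beatriz: 09:40-13:50, 14:00-16:50.
Ravi ∩ Beatriz ∩ Divya: 09:40-11:00, 13:00-13:50, 14:00-15:25.
Ravi ∩ Beatriz ∩ Divya ∩ Ximena: 09:40-11:00, 13:00-13:50, 14:00-15:25.
Ravi ∩ Beatriz ∩ Divya ∩ Ximena ∩ Farrukh: 09:40-11:00, 13:00-13:50, 14:00-15:25.
Ravi ∩ Beatriz ∩ Divya ∩ Ximena ∩ Farrukh ∩ Zubin: 09:40-11:00, 13:00-13:50, 14:00-15:25.
So the common availability across everyone is 09:40-11:00, 13:00-13:50, 14:00-15:25.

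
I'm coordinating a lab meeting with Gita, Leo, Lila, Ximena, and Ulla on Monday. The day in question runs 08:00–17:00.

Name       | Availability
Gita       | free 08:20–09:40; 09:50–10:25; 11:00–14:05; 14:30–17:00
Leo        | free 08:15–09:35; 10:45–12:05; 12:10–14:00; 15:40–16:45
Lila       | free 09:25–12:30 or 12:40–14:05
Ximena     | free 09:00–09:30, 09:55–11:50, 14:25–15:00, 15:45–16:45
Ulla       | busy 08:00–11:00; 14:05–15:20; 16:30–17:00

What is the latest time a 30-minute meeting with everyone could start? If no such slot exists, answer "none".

11:20

Gita free: 08:20-09:40, 09:50-10:25, 11:00-14:05, 14:30-17:00.
Leo free: 08:15-09:35, 10:45-12:05, 12:10-14:00, 15:40-16:45.
Lila free: 09:25-12:30, 12:40-14:05.
Ximena free: 09:00-09:30, 09:55-11:50, 14:25-15:00, 15:45-16:45.
Ulla free: 11:00-14:05, 15:20-16:30 (invert busy blocks within the working day).
Gita ∩ Leo: 08:20-09:35, 11:00-12:05, 12:10-14:00, 15:40-16:45.
Gita ∩ Leo ∩ Lila: 09:25-09:35, 11:00-12:05, 12:10-12:30, 12:40-14:00.
Gita ∩ Leo ∩ Lila ∩ Ximena: 09:25-09:30, 11:00-11:50.
Gita ∩ Leo ∩ Lila ∩ Ximena ∩ Ulla: 11:00-11:50.
So the common availability across everyone is 11:00-11:50.
The last common window of at least 30 minutes is 11:00-11:50; a 30-minute meeting can start as late as 11:20 and still end by 11:50.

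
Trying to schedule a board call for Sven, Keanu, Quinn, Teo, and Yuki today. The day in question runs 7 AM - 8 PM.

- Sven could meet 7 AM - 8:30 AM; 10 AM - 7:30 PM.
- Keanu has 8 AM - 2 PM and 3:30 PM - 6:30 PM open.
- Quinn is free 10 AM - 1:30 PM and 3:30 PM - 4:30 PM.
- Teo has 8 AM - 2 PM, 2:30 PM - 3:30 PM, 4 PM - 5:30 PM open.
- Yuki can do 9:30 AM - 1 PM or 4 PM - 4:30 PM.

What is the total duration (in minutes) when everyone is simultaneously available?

Sven ∩ Keanu: 08:00-08:30, 10:00-14:00, 15:30-18:30.
Sven ∩ Keanu ∩ Quinn: 10:00-13:30, 15:30-16:30.
Sven ∩ Keanu ∩ Quinn ∩ Teo: 10:00-13:30, 16:00-16:30.
Sven ∩ Keanu ∩ Quinn ∩ Teo ∩ Yuki: 10:00-13:00, 16:00-16:30.
Those are the intersection windows.
Summing the common windows: 180 + 30 = 210 minutes.

210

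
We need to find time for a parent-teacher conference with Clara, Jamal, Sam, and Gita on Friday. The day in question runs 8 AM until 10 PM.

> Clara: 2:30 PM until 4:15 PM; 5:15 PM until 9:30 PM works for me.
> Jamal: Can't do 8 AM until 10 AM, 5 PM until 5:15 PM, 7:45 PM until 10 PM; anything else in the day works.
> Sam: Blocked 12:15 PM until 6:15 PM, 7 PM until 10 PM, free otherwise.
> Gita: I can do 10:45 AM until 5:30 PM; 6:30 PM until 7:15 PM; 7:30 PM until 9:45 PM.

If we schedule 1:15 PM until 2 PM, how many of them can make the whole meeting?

Clara free: 14:30-16:15, 17:15-21:30.
Jamal free: 10:00-17:00, 17:15-19:45 (invert busy blocks within the working day).
Sam free: 08:00-12:15, 18:15-19:00 (invert busy blocks within the working day).
Gita free: 10:45-17:30, 18:30-19:15, 19:30-21:45.
Jamal and Gita can make the full 13:15-14:00 slot — that's 2.

2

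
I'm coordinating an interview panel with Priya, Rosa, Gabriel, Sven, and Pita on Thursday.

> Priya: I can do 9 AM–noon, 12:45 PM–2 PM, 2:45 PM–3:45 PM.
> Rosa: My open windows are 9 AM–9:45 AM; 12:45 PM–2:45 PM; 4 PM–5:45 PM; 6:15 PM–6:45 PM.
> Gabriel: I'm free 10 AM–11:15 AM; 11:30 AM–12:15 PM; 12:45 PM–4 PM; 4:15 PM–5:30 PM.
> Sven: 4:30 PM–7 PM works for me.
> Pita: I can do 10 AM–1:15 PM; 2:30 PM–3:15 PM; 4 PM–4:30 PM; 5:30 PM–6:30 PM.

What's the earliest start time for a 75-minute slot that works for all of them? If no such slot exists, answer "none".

none

Priya ∩ Rosa: 09:00-09:45, 12:45-14:00.
Priya ∩ Rosa ∩ Gabriel: 12:45-14:00.
Priya ∩ Rosa ∩ Gabriel ∩ Sven: ∅.
Priya ∩ Rosa ∩ Gabriel ∩ Sven ∩ Pita: ∅.
There is no time when everyone is free.
No common window is at least 75 minutes long.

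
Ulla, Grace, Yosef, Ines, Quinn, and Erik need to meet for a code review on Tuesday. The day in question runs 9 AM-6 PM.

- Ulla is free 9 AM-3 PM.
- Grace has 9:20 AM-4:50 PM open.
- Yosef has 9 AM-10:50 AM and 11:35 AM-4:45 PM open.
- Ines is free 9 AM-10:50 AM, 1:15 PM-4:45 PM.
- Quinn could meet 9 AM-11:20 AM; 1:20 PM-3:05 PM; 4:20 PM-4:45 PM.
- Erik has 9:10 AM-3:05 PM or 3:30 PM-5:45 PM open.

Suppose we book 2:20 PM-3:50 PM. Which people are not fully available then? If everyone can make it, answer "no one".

Erik, Quinn, Ulla

Ulla: not fully free for 14:20-15:50. Grace: free for 14:20-15:50. Yosef: free for 14:20-15:50. Ines: free for 14:20-15:50. Quinn: not fully free for 14:20-15:50. Erik: not fully free for 14:20-15:50.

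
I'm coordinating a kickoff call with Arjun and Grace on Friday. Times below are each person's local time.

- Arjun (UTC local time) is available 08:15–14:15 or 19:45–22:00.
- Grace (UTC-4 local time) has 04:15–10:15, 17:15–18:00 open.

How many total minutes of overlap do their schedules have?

Arjun in UTC: 08:15-14:15, 19:45-22:00.
Grace in UTC: 08:15-14:15, 21:15-22:00 (add 4h to convert from UTC-4).
Arjun ∩ Grace: 08:15-14:15, 21:15-22:00.
Summing the common windows: 360 + 45 = 405 minutes.

405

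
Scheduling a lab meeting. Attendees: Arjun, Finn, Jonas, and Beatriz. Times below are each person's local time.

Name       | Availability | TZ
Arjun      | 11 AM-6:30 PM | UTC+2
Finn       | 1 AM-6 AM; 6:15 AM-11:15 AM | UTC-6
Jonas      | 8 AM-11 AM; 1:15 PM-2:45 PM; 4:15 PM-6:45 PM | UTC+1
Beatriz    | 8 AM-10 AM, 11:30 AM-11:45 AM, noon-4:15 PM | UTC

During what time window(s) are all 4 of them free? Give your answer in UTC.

Arjun in UTC: 09:00-16:30 (subtract 2h to convert from UTC+2).
Finn in UTC: 07:00-12:00, 12:15-17:15 (add 6h to convert from UTC-6).
Jonas in UTC: 07:00-10:00, 12:15-13:45, 15:15-17:45 (subtract 1h to convert from UTC+1).
Beatriz in UTC: 08:00-10:00, 11:30-11:45, 12:00-16:15.
Arjun ∩ Finn: 09:00-12:00, 12:15-16:30.
Arjun ∩ Finn ∩ Jonas: 09:00-10:00, 12:15-13:45, 15:15-16:30.
Arjun ∩ Finn ∩ Jonas ∩ Beatriz: 09:00-10:00, 12:15-13:45, 15:15-16:15.
So the common availability across everyone is 09:00-10:00, 12:15-13:45, 15:15-16:15.

09:00-10:00, 12:15-13:45, 15:15-16:15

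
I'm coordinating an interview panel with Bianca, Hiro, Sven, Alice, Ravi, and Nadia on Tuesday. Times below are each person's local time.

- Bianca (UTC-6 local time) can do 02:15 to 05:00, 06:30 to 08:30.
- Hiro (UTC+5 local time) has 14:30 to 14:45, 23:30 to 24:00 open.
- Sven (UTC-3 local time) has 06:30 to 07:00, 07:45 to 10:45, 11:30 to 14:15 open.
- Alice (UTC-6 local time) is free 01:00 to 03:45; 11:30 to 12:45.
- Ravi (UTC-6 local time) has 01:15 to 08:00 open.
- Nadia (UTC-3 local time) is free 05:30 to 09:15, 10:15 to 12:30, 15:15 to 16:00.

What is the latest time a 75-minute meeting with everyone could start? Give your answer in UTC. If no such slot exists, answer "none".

Bianca in UTC: 08:15-11:00, 12:30-14:30 (add 6h to convert from UTC-6).
Hiro in UTC: 09:30-09:45, 18:30-19:00 (subtract 5h to convert from UTC+5).
Sven in UTC: 09:30-10:00, 10:45-13:45, 14:30-17:15 (add 3h to convert from UTC-3).
Alice in UTC: 07:00-09:45, 17:30-18:45 (add 6h to convert from UTC-6).
Ravi in UTC: 07:15-14:00 (add 6h to convert from UTC-6).
Nadia in UTC: 08:30-12:15, 13:15-15:30, 18:15-19:00 (add 3h to convert from UTC-3).
Bianca ∩ Hiro: 09:30-09:45.
Bianca ∩ Hiro ∩ Sven: 09:30-09:45.
Bianca ∩ Hiro ∩ Sven ∩ Alice: 09:30-09:45.
Bianca ∩ Hiro ∩ Sven ∩ Alice ∩ Ravi: 09:30-09:45.
Bianca ∩ Hiro ∩ Sven ∩ Alice ∩ Ravi ∩ Nadia: 09:30-09:45.
Those are the intersection windows.
No common window is at least 75 minutes long.

none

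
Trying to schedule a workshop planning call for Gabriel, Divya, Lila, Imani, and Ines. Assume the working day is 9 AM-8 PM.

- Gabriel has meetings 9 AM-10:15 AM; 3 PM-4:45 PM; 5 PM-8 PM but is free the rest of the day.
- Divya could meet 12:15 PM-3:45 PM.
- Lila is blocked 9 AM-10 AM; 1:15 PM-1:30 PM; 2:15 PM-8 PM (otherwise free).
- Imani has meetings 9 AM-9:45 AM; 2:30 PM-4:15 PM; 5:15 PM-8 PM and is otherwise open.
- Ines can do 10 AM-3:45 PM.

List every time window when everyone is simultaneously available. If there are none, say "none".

Gabriel free: 10:15-15:00, 16:45-17:00 (invert busy blocks within the working day).
Divya free: 12:15-15:45.
Lila free: 10:00-13:15, 13:30-14:15 (invert busy blocks within the working day).
Imani free: 09:45-14:30, 16:15-17:15 (invert busy blocks within the working day).
Ines free: 10:00-15:45.
Gabriel ∩ Divya: 12:15-15:00.
Gabriel ∩ Divya ∩ Lila: 12:15-13:15, 13:30-14:15.
Gabriel ∩ Divya ∩ Lila ∩ Imani: 12:15-13:15, 13:30-14:15.
Gabriel ∩ Divya ∩ Lila ∩ Imani ∩ Ines: 12:15-13:15, 13:30-14:15.
Those are the intersection windows.

12:15-13:15, 13:30-14:15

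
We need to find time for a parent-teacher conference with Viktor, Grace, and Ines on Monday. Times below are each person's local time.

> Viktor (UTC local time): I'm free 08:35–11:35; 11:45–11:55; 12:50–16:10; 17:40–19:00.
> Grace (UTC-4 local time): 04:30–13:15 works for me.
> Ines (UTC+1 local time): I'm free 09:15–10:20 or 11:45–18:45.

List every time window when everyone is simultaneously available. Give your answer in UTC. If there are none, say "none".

08:35-09:20, 10:45-11:35, 11:45-11:55, 12:50-16:10

Viktor in UTC: 08:35-11:35, 11:45-11:55, 12:50-16:10, 17:40-19:00.
Grace in UTC: 08:30-17:15 (add 4h to convert from UTC-4).
Ines in UTC: 08:15-09:20, 10:45-17:45 (subtract 1h to convert from UTC+1).
Viktor ∩ Grace: 08:35-11:35, 11:45-11:55, 12:50-16:10.
Viktor ∩ Grace ∩ Ines: 08:35-09:20, 10:45-11:35, 11:45-11:55, 12:50-16:10.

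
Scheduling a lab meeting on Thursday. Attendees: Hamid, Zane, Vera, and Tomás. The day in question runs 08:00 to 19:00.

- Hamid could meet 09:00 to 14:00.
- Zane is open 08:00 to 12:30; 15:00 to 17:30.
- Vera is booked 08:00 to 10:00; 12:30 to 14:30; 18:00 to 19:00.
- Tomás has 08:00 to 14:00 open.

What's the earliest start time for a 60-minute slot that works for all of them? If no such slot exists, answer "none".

Hamid free: 09:00-14:00.
Zane free: 08:00-12:30, 15:00-17:30.
Vera free: 10:00-12:30, 14:30-18:00 (invert busy blocks within the working day).
Tomás free: 08:00-14:00.
Hamid ∩ Zane: 09:00-12:30.
Hamid ∩ Zane ∩ Vera: 10:00-12:30.
Hamid ∩ Zane ∩ Vera ∩ Tomás: 10:00-12:30.
So the common availability across everyone is 10:00-12:30.
The first common window of at least 60 minutes is 10:00-12:30, so the earliest start is 10:00.

10:00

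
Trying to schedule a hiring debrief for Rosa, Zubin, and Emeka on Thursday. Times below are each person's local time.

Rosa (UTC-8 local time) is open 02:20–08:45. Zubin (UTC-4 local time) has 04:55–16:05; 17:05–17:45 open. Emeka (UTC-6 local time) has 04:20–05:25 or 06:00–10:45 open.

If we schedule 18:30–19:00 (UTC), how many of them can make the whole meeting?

Rosa in UTC: 10:20-16:45 (add 8h to convert from UTC-8).
Zubin in UTC: 08:55-20:05, 21:05-21:45 (add 4h to convert from UTC-4).
Emeka in UTC: 10:20-11:25, 12:00-16:45 (add 6h to convert from UTC-6).
Zubin can make the full 18:30-19:00 slot — that's 1.

1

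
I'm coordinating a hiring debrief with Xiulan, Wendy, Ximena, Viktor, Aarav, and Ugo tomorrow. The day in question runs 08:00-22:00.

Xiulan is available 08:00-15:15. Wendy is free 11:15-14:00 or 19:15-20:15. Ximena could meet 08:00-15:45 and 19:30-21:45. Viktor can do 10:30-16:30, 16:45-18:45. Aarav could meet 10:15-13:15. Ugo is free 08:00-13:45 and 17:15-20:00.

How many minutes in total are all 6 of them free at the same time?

Xiulan ∩ Wendy: 11:15-14:00.
Xiulan ∩ Wendy ∩ Ximena: 11:15-14:00.
Xiulan ∩ Wendy ∩ Ximena ∩ Viktor: 11:15-14:00.
Xiulan ∩ Wendy ∩ Ximena ∩ Viktor ∩ Aarav: 11:15-13:15.
Xiulan ∩ Wendy ∩ Ximena ∩ Viktor ∩ Aarav ∩ Ugo: 11:15-13:15.
That's a single block of 120 minutes.

120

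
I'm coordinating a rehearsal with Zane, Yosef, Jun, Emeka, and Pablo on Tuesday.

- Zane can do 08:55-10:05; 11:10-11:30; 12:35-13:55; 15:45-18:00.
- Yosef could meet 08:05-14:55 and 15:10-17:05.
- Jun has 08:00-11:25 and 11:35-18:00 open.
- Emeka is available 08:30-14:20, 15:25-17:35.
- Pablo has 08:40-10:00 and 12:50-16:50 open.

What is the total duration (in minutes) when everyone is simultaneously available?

Zane ∩ Yosef: 08:55-10:05, 11:10-11:30, 12:35-13:55, 15:45-17:05.
Zane ∩ Yosef ∩ Jun: 08:55-10:05, 11:10-11:25, 12:35-13:55, 15:45-17:05.
Zane ∩ Yosef ∩ Jun ∩ Emeka: 08:55-10:05, 11:10-11:25, 12:35-13:55, 15:45-17:05.
Zane ∩ Yosef ∩ Jun ∩ Emeka ∩ Pablo: 08:55-10:00, 12:50-13:55, 15:45-16:50.
So the common availability across everyone is 08:55-10:00, 12:50-13:55, 15:45-16:50.
Summing the common windows: 65 + 65 + 65 = 195 minutes.

195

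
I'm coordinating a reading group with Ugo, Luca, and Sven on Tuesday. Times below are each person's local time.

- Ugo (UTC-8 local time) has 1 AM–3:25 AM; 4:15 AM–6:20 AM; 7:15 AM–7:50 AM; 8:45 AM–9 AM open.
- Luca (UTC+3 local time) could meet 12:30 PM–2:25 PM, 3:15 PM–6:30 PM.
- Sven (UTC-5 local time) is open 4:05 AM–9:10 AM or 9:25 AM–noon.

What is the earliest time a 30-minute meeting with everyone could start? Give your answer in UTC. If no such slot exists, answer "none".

Ugo in UTC: 09:00-11:25, 12:15-14:20, 15:15-15:50, 16:45-17:00 (add 8h to convert from UTC-8).
Luca in UTC: 09:30-11:25, 12:15-15:30 (subtract 3h to convert from UTC+3).
Sven in UTC: 09:05-14:10, 14:25-17:00 (add 5h to convert from UTC-5).
Ugo ∩ Luca: 09:30-11:25, 12:15-14:20, 15:15-15:30.
Ugo ∩ Luca ∩ Sven: 09:30-11:25, 12:15-14:10, 15:15-15:30.
Those are the intersection windows.
The first common window of at least 30 minutes is 09:30-11:25, so the earliest start is 09:30.

09:30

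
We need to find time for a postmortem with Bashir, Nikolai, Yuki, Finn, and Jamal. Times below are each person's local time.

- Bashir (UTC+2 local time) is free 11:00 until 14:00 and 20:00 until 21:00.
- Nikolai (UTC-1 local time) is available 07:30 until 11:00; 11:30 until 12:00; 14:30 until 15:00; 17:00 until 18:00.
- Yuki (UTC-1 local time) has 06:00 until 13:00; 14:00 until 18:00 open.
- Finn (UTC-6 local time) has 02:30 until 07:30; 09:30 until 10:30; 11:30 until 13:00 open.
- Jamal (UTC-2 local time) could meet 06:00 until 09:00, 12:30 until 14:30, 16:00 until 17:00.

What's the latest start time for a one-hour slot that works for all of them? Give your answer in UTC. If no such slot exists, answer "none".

Bashir in UTC: 09:00-12:00, 18:00-19:00 (subtract 2h to convert from UTC+2).
Nikolai in UTC: 08:30-12:00, 12:30-13:00, 15:30-16:00, 18:00-19:00 (add 1h to convert from UTC-1).
Yuki in UTC: 07:00-14:00, 15:00-19:00 (add 1h to convert from UTC-1).
Finn in UTC: 08:30-13:30, 15:30-16:30, 17:30-19:00 (add 6h to convert from UTC-6).
Jamal in UTC: 08:00-11:00, 14:30-16:30, 18:00-19:00 (add 2h to convert from UTC-2).
Bashir ∩ Nikolai: 09:00-12:00, 18:00-19:00.
Bashir ∩ Nikolai ∩ Yuki: 09:00-12:00, 18:00-19:00.
Bashir ∩ Nikolai ∩ Yuki ∩ Finn: 09:00-12:00, 18:00-19:00.
Bashir ∩ Nikolai ∩ Yuki ∩ Finn ∩ Jamal: 09:00-11:00, 18:00-19:00.
The last common window of at least 60 minutes is 18:00-19:00; a 60-minute meeting can start as late as 18:00 and still end by 19:00.

18:00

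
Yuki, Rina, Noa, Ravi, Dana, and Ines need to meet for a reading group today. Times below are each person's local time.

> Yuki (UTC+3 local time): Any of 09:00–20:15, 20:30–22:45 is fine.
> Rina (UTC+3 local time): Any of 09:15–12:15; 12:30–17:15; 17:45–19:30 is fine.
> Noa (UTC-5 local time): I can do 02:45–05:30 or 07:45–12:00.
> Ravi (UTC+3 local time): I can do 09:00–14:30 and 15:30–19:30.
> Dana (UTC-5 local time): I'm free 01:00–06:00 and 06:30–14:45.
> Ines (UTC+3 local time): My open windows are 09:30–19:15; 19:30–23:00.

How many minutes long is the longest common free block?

Yuki in UTC: 06:00-17:15, 17:30-19:45 (subtract 3h to convert from UTC+3).
Rina in UTC: 06:15-09:15, 09:30-14:15, 14:45-16:30 (subtract 3h to convert from UTC+3).
Noa in UTC: 07:45-10:30, 12:45-17:00 (add 5h to convert from UTC-5).
Ravi in UTC: 06:00-11:30, 12:30-16:30 (subtract 3h to convert from UTC+3).
Dana in UTC: 06:00-11:00, 11:30-19:45 (add 5h to convert from UTC-5).
Ines in UTC: 06:30-16:15, 16:30-20:00 (subtract 3h to convert from UTC+3).
Yuki ∩ Rina: 06:15-09:15, 09:30-14:15, 14:45-16:30.
Yuki ∩ Rina ∩ Noa: 07:45-09:15, 09:30-10:30, 12:45-14:15, 14:45-16:30.
Yuki ∩ Rina ∩ Noa ∩ Ravi: 07:45-09:15, 09:30-10:30, 12:45-14:15, 14:45-16:30.
Yuki ∩ Rina ∩ Noa ∩ Ravi ∩ Dana: 07:45-09:15, 09:30-10:30, 12:45-14:15, 14:45-16:30.
Yuki ∩ Rina ∩ Noa ∩ Ravi ∩ Dana ∩ Ines: 07:45-09:15, 09:30-10:30, 12:45-14:15, 14:45-16:15.
The longest is 07:45-09:15 at 90 minutes.

90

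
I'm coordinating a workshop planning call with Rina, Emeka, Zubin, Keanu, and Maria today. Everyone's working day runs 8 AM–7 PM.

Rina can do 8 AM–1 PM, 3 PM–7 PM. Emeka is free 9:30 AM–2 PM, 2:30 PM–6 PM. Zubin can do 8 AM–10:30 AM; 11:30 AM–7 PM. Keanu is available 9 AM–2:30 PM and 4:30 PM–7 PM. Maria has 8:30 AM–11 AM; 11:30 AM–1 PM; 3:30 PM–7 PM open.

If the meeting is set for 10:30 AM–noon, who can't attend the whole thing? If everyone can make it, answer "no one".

Rina: free for 10:30-12:00. Emeka: free for 10:30-12:00. Zubin: not fully free for 10:30-12:00. Keanu: free for 10:30-12:00. Maria: not fully free for 10:30-12:00.

Maria, Zubin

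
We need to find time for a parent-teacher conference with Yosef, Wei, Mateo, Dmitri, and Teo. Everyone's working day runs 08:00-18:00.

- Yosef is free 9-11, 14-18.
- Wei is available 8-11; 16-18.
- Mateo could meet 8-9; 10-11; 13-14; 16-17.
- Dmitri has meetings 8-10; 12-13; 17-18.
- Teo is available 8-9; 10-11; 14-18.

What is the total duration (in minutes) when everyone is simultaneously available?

120

Yosef free: 09:00-11:00, 14:00-18:00.
Wei free: 08:00-11:00, 16:00-18:00.
Mateo free: 08:00-09:00, 10:00-11:00, 13:00-14:00, 16:00-17:00.
Dmitri free: 10:00-12:00, 13:00-17:00 (invert busy blocks within the working day).
Teo free: 08:00-09:00, 10:00-11:00, 14:00-18:00.
Yosef ∩ Wei: 09:00-11:00, 16:00-18:00.
Yosef ∩ Wei ∩ Mateo: 10:00-11:00, 16:00-17:00.
Yosef ∩ Wei ∩ Mateo ∩ Dmitri: 10:00-11:00, 16:00-17:00.
Yosef ∩ Wei ∩ Mateo ∩ Dmitri ∩ Teo: 10:00-11:00, 16:00-17:00.
Summing the common windows: 60 + 60 = 120 minutes.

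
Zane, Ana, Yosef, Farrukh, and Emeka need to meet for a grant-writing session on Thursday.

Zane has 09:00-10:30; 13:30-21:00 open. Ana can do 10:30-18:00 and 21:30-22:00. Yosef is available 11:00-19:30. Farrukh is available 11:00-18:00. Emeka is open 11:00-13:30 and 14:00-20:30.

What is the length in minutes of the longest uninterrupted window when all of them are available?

Zane ∩ Ana: 13:30-18:00.
Zane ∩ Ana ∩ Yosef: 13:30-18:00.
Zane ∩ Ana ∩ Yosef ∩ Farrukh: 13:30-18:00.
Zane ∩ Ana ∩ Yosef ∩ Farrukh ∩ Emeka: 14:00-18:00.
The longest is 14:00-18:00 at 240 minutes.

240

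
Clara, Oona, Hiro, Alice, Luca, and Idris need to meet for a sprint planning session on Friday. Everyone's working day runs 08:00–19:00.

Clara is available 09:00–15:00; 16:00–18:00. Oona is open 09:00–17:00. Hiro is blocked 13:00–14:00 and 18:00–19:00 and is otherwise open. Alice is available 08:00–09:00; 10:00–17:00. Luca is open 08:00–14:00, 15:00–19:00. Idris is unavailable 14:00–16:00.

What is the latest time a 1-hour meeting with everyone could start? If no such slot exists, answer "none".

Clara free: 09:00-15:00, 16:00-18:00.
Oona free: 09:00-17:00.
Hiro free: 08:00-13:00, 14:00-18:00 (invert busy blocks within the working day).
Alice free: 08:00-09:00, 10:00-17:00.
Luca free: 08:00-14:00, 15:00-19:00.
Idris free: 08:00-14:00, 16:00-19:00 (invert busy blocks within the working day).
Clara ∩ Oona: 09:00-15:00, 16:00-17:00.
Clara ∩ Oona ∩ Hiro: 09:00-13:00, 14:00-15:00, 16:00-17:00.
Clara ∩ Oona ∩ Hiro ∩ Alice: 10:00-13:00, 14:00-15:00, 16:00-17:00.
Clara ∩ Oona ∩ Hiro ∩ Alice ∩ Luca: 10:00-13:00, 16:00-17:00.
Clara ∩ Oona ∩ Hiro ∩ Alice ∩ Luca ∩ Idris: 10:00-13:00, 16:00-17:00.
The last common window of at least 60 minutes is 16:00-17:00; a 60-minute meeting can start as late as 16:00 and still end by 17:00.

16:00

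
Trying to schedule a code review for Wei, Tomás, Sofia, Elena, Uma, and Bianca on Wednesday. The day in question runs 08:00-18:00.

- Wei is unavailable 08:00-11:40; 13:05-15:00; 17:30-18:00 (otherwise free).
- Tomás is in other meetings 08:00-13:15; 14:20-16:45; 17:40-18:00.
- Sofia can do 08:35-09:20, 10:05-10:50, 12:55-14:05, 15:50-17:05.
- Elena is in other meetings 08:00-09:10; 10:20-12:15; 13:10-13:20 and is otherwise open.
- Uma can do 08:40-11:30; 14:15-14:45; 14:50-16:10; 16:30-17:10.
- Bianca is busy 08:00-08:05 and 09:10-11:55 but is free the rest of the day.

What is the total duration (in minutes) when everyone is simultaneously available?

Wei free: 11:40-13:05, 15:00-17:30 (invert busy blocks within the working day).
Tomás free: 13:15-14:20, 16:45-17:40 (invert busy blocks within the working day).
Sofia free: 08:35-09:20, 10:05-10:50, 12:55-14:05, 15:50-17:05.
Elena free: 09:10-10:20, 12:15-13:10, 13:20-18:00 (invert busy blocks within the working day).
Uma free: 08:40-11:30, 14:15-14:45, 14:50-16:10, 16:30-17:10.
Bianca free: 08:05-09:10, 11:55-18:00 (invert busy blocks within the working day).
Wei ∩ Tomás: 16:45-17:30.
Wei ∩ Tomás ∩ Sofia: 16:45-17:05.
Wei ∩ Tomás ∩ Sofia ∩ Elena: 16:45-17:05.
Wei ∩ Tomás ∩ Sofia ∩ Elena ∩ Uma: 16:45-17:05.
Wei ∩ Tomás ∩ Sofia ∩ Elena ∩ Uma ∩ Bianca: 16:45-17:05.
Those are the intersection windows.
That's a single block of 20 minutes.

20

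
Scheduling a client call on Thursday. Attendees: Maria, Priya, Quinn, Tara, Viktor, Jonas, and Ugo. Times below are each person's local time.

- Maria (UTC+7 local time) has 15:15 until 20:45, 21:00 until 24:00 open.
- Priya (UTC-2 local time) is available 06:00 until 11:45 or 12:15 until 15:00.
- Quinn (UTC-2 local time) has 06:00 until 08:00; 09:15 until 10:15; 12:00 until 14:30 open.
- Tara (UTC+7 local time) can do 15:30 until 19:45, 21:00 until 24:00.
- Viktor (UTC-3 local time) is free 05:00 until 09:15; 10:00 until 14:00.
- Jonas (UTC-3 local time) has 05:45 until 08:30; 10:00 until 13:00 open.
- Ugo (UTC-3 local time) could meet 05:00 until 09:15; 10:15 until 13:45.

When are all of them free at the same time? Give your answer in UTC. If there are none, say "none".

08:45-10:00, 11:15-11:30, 14:15-16:00

Maria in UTC: 08:15-13:45, 14:00-17:00 (subtract 7h to convert from UTC+7).
Priya in UTC: 08:00-13:45, 14:15-17:00 (add 2h to convert from UTC-2).
Quinn in UTC: 08:00-10:00, 11:15-12:15, 14:00-16:30 (add 2h to convert from UTC-2).
Tara in UTC: 08:30-12:45, 14:00-17:00 (subtract 7h to convert from UTC+7).
Viktor in UTC: 08:00-12:15, 13:00-17:00 (add 3h to convert from UTC-3).
Jonas in UTC: 08:45-11:30, 13:00-16:00 (add 3h to convert from UTC-3).
Ugo in UTC: 08:00-12:15, 13:15-16:45 (add 3h to convert from UTC-3).
Maria ∩ Priya: 08:15-13:45, 14:15-17:00.
Maria ∩ Priya ∩ Quinn: 08:15-10:00, 11:15-12:15, 14:15-16:30.
Maria ∩ Priya ∩ Quinn ∩ Tara: 08:30-10:00, 11:15-12:15, 14:15-16:30.
Maria ∩ Priya ∩ Quinn ∩ Tara ∩ Viktor: 08:30-10:00, 11:15-12:15, 14:15-16:30.
Maria ∩ Priya ∩ Quinn ∩ Tara ∩ Viktor ∩ Jonas: 08:45-10:00, 11:15-11:30, 14:15-16:00.
Maria ∩ Priya ∩ Quinn ∩ Tara ∩ Viktor ∩ Jonas ∩ Ugo: 08:45-10:00, 11:15-11:30, 14:15-16:00.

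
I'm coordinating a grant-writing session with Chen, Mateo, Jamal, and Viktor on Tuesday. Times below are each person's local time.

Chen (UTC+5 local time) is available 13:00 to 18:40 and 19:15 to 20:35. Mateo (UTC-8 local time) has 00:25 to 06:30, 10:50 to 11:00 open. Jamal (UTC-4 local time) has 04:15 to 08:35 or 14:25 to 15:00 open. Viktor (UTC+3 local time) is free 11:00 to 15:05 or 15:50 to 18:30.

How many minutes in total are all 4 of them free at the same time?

Chen in UTC: 08:00-13:40, 14:15-15:35 (subtract 5h to convert from UTC+5).
Mateo in UTC: 08:25-14:30, 18:50-19:00 (add 8h to convert from UTC-8).
Jamal in UTC: 08:15-12:35, 18:25-19:00 (add 4h to convert from UTC-4).
Viktor in UTC: 08:00-12:05, 12:50-15:30 (subtract 3h to convert from UTC+3).
Chen ∩ Mateo: 08:25-13:40, 14:15-14:30.
Chen ∩ Mateo ∩ Jamal: 08:25-12:35.
Chen ∩ Mateo ∩ Jamal ∩ Viktor: 08:25-12:05.
That's a single block of 220 minutes.

220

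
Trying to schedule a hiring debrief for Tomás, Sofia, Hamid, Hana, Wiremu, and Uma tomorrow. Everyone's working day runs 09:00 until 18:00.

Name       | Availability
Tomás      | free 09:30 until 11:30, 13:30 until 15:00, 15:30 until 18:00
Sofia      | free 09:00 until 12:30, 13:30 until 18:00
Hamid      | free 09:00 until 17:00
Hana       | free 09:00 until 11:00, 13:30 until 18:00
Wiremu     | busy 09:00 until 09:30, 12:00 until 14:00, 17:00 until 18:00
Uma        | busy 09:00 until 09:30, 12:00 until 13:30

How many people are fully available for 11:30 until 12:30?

Tomás free: 09:30-11:30, 13:30-15:00, 15:30-18:00.
Sofia free: 09:00-12:30, 13:30-18:00.
Hamid free: 09:00-17:00.
Hana free: 09:00-11:00, 13:30-18:00.
Wiremu free: 09:30-12:00, 14:00-17:00 (invert busy blocks within the working day).
Uma free: 09:30-12:00, 13:30-18:00 (invert busy blocks within the working day).
Sofia and Hamid can make the full 11:30-12:30 slot — that's 2.

2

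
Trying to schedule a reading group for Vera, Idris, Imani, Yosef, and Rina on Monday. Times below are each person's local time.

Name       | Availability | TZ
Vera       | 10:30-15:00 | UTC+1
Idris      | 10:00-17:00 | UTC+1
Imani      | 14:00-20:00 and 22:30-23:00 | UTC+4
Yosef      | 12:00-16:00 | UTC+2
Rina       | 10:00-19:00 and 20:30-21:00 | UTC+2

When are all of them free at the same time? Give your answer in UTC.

Vera in UTC: 09:30-14:00 (subtract 1h to convert from UTC+1).
Idris in UTC: 09:00-16:00 (subtract 1h to convert from UTC+1).
Imani in UTC: 10:00-16:00, 18:30-19:00 (subtract 4h to convert from UTC+4).
Yosef in UTC: 10:00-14:00 (subtract 2h to convert from UTC+2).
Rina in UTC: 08:00-17:00, 18:30-19:00 (subtract 2h to convert from UTC+2).
Vera ∩ Idris: 09:30-14:00.
Vera ∩ Idris ∩ Imani: 10:00-14:00.
Vera ∩ Idris ∩ Imani ∩ Yosef: 10:00-14:00.
Vera ∩ Idris ∩ Imani ∩ Yosef ∩ Rina: 10:00-14:00.

10:00-14:00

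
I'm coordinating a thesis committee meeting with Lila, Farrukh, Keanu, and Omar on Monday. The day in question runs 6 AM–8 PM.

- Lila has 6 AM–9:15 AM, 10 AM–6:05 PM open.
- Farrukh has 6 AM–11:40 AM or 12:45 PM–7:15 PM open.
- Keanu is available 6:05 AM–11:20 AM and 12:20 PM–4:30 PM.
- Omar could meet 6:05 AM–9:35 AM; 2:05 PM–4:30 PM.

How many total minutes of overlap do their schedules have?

335

Lila ∩ Farrukh: 06:00-09:15, 10:00-11:40, 12:45-18:05.
Lila ∩ Farrukh ∩ Keanu: 06:05-09:15, 10:00-11:20, 12:45-16:30.
Lila ∩ Farrukh ∩ Keanu ∩ Omar: 06:05-09:15, 14:05-16:30.
Summing the common windows: 190 + 145 = 335 minutes.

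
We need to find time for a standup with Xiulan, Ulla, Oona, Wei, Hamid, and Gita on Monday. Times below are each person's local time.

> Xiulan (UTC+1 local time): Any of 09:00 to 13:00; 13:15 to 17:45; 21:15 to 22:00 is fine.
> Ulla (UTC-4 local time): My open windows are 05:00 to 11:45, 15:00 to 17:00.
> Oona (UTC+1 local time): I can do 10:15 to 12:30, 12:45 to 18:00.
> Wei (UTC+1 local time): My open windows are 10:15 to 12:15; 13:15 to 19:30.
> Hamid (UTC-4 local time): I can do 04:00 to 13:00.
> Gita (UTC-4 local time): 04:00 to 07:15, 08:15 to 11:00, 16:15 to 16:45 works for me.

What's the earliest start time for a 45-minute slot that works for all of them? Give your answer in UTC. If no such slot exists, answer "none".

Xiulan in UTC: 08:00-12:00, 12:15-16:45, 20:15-21:00 (subtract 1h to convert from UTC+1).
Ulla in UTC: 09:00-15:45, 19:00-21:00 (add 4h to convert from UTC-4).
Oona in UTC: 09:15-11:30, 11:45-17:00 (subtract 1h to convert from UTC+1).
Wei in UTC: 09:15-11:15, 12:15-18:30 (subtract 1h to convert from UTC+1).
Hamid in UTC: 08:00-17:00 (add 4h to convert from UTC-4).
Gita in UTC: 08:00-11:15, 12:15-15:00, 20:15-20:45 (add 4h to convert from UTC-4).
Xiulan ∩ Ulla: 09:00-12:00, 12:15-15:45, 20:15-21:00.
Xiulan ∩ Ulla ∩ Oona: 09:15-11:30, 11:45-12:00, 12:15-15:45.
Xiulan ∩ Ulla ∩ Oona ∩ Wei: 09:15-11:15, 12:15-15:45.
Xiulan ∩ Ulla ∩ Oona ∩ Wei ∩ Hamid: 09:15-11:15, 12:15-15:45.
Xiulan ∩ Ulla ∩ Oona ∩ Wei ∩ Hamid ∩ Gita: 09:15-11:15, 12:15-15:00.
The first common window of at least 45 minutes is 09:15-11:15, so the earliest start is 09:15.

09:15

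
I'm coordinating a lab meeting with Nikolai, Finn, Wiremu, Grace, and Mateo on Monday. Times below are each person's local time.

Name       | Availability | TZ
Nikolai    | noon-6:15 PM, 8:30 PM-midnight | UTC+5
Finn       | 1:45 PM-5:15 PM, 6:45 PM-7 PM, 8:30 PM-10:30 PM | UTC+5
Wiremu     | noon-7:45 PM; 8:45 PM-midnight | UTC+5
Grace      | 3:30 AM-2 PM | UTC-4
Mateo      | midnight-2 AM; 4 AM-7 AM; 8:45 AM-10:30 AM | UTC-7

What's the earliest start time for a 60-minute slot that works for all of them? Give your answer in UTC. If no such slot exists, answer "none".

11:00

Nikolai in UTC: 07:00-13:15, 15:30-19:00 (subtract 5h to convert from UTC+5).
Finn in UTC: 08:45-12:15, 13:45-14:00, 15:30-17:30 (subtract 5h to convert from UTC+5).
Wiremu in UTC: 07:00-14:45, 15:45-19:00 (subtract 5h to convert from UTC+5).
Grace in UTC: 07:30-18:00 (add 4h to convert from UTC-4).
Mateo in UTC: 07:00-09:00, 11:00-14:00, 15:45-17:30 (add 7h to convert from UTC-7).
Nikolai ∩ Finn: 08:45-12:15, 15:30-17:30.
Nikolai ∩ Finn ∩ Wiremu: 08:45-12:15, 15:45-17:30.
Nikolai ∩ Finn ∩ Wiremu ∩ Grace: 08:45-12:15, 15:45-17:30.
Nikolai ∩ Finn ∩ Wiremu ∩ Grace ∩ Mateo: 08:45-09:00, 11:00-12:15, 15:45-17:30.
So the common availability across everyone is 08:45-09:00, 11:00-12:15, 15:45-17:30.
The first common window of at least 60 minutes is 11:00-12:15, so the earliest start is 11:00.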